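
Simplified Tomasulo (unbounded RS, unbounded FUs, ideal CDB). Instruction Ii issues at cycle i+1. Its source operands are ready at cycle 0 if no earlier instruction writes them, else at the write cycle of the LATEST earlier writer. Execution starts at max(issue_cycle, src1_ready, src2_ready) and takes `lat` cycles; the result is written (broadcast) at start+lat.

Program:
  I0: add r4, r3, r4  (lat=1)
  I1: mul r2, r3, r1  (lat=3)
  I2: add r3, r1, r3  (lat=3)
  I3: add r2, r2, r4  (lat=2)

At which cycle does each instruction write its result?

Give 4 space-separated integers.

Answer: 2 5 6 7

Derivation:
I0 add r4: issue@1 deps=(None,None) exec_start@1 write@2
I1 mul r2: issue@2 deps=(None,None) exec_start@2 write@5
I2 add r3: issue@3 deps=(None,None) exec_start@3 write@6
I3 add r2: issue@4 deps=(1,0) exec_start@5 write@7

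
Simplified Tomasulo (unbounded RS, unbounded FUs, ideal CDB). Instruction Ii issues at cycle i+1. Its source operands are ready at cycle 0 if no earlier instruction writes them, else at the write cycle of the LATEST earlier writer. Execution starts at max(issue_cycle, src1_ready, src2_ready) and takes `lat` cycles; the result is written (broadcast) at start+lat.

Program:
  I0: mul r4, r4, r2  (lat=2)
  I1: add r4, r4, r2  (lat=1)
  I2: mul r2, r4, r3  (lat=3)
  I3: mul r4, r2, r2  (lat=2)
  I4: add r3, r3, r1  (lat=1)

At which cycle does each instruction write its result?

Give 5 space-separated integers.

I0 mul r4: issue@1 deps=(None,None) exec_start@1 write@3
I1 add r4: issue@2 deps=(0,None) exec_start@3 write@4
I2 mul r2: issue@3 deps=(1,None) exec_start@4 write@7
I3 mul r4: issue@4 deps=(2,2) exec_start@7 write@9
I4 add r3: issue@5 deps=(None,None) exec_start@5 write@6

Answer: 3 4 7 9 6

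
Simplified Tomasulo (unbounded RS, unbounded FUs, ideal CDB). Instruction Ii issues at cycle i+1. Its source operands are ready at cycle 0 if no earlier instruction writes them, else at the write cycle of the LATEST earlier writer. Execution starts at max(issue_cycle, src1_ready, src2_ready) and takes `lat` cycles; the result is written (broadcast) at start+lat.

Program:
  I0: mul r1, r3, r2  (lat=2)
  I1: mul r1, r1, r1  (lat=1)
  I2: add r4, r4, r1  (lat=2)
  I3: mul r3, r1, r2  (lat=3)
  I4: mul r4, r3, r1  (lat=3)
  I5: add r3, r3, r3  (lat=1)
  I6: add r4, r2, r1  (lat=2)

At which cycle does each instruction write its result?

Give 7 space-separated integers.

Answer: 3 4 6 7 10 8 9

Derivation:
I0 mul r1: issue@1 deps=(None,None) exec_start@1 write@3
I1 mul r1: issue@2 deps=(0,0) exec_start@3 write@4
I2 add r4: issue@3 deps=(None,1) exec_start@4 write@6
I3 mul r3: issue@4 deps=(1,None) exec_start@4 write@7
I4 mul r4: issue@5 deps=(3,1) exec_start@7 write@10
I5 add r3: issue@6 deps=(3,3) exec_start@7 write@8
I6 add r4: issue@7 deps=(None,1) exec_start@7 write@9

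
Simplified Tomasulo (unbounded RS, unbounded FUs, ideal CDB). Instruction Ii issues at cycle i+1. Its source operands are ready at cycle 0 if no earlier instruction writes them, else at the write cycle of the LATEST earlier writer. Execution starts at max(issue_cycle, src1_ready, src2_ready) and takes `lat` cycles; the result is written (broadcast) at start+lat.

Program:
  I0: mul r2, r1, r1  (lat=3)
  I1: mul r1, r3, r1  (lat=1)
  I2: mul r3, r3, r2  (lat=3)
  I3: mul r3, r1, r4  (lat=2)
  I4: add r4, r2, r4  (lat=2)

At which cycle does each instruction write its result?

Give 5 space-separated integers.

Answer: 4 3 7 6 7

Derivation:
I0 mul r2: issue@1 deps=(None,None) exec_start@1 write@4
I1 mul r1: issue@2 deps=(None,None) exec_start@2 write@3
I2 mul r3: issue@3 deps=(None,0) exec_start@4 write@7
I3 mul r3: issue@4 deps=(1,None) exec_start@4 write@6
I4 add r4: issue@5 deps=(0,None) exec_start@5 write@7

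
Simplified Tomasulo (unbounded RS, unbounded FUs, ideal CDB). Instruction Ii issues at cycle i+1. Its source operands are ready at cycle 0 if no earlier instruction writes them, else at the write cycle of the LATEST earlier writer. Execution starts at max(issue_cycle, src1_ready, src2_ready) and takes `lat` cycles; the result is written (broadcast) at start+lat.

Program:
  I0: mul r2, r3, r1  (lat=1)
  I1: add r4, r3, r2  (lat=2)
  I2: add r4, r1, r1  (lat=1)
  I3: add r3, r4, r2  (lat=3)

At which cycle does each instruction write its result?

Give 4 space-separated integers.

I0 mul r2: issue@1 deps=(None,None) exec_start@1 write@2
I1 add r4: issue@2 deps=(None,0) exec_start@2 write@4
I2 add r4: issue@3 deps=(None,None) exec_start@3 write@4
I3 add r3: issue@4 deps=(2,0) exec_start@4 write@7

Answer: 2 4 4 7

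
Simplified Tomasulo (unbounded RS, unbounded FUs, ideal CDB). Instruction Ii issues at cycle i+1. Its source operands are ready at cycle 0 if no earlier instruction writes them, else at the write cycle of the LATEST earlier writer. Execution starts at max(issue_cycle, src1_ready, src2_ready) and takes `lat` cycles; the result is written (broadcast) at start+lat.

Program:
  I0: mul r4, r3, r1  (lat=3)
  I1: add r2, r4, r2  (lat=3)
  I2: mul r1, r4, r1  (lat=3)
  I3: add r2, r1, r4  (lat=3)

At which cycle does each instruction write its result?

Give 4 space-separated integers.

Answer: 4 7 7 10

Derivation:
I0 mul r4: issue@1 deps=(None,None) exec_start@1 write@4
I1 add r2: issue@2 deps=(0,None) exec_start@4 write@7
I2 mul r1: issue@3 deps=(0,None) exec_start@4 write@7
I3 add r2: issue@4 deps=(2,0) exec_start@7 write@10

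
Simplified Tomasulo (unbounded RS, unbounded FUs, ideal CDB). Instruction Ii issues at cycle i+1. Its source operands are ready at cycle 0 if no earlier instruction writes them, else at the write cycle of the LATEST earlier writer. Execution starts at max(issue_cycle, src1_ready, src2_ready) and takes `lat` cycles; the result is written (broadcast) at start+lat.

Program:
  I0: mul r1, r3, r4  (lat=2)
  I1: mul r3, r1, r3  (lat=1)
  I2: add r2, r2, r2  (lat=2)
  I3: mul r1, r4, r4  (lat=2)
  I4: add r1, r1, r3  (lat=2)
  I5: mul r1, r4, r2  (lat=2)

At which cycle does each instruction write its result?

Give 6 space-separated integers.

I0 mul r1: issue@1 deps=(None,None) exec_start@1 write@3
I1 mul r3: issue@2 deps=(0,None) exec_start@3 write@4
I2 add r2: issue@3 deps=(None,None) exec_start@3 write@5
I3 mul r1: issue@4 deps=(None,None) exec_start@4 write@6
I4 add r1: issue@5 deps=(3,1) exec_start@6 write@8
I5 mul r1: issue@6 deps=(None,2) exec_start@6 write@8

Answer: 3 4 5 6 8 8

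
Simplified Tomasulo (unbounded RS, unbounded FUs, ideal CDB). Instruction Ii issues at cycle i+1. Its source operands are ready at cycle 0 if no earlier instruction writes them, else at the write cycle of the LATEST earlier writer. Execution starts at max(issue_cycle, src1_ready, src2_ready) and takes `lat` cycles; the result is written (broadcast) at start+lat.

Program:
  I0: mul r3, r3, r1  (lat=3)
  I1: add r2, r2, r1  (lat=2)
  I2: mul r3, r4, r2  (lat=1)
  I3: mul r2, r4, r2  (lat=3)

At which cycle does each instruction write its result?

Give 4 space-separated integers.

Answer: 4 4 5 7

Derivation:
I0 mul r3: issue@1 deps=(None,None) exec_start@1 write@4
I1 add r2: issue@2 deps=(None,None) exec_start@2 write@4
I2 mul r3: issue@3 deps=(None,1) exec_start@4 write@5
I3 mul r2: issue@4 deps=(None,1) exec_start@4 write@7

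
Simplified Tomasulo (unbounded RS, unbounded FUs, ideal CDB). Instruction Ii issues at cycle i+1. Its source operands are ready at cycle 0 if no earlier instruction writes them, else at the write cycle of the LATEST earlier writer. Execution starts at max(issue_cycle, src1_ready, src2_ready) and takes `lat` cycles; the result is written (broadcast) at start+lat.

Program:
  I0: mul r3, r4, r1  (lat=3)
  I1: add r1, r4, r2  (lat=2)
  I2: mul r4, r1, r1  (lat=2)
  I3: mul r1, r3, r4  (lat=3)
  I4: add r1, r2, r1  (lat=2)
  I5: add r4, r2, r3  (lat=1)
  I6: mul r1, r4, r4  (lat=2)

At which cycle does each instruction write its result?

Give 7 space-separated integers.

Answer: 4 4 6 9 11 7 9

Derivation:
I0 mul r3: issue@1 deps=(None,None) exec_start@1 write@4
I1 add r1: issue@2 deps=(None,None) exec_start@2 write@4
I2 mul r4: issue@3 deps=(1,1) exec_start@4 write@6
I3 mul r1: issue@4 deps=(0,2) exec_start@6 write@9
I4 add r1: issue@5 deps=(None,3) exec_start@9 write@11
I5 add r4: issue@6 deps=(None,0) exec_start@6 write@7
I6 mul r1: issue@7 deps=(5,5) exec_start@7 write@9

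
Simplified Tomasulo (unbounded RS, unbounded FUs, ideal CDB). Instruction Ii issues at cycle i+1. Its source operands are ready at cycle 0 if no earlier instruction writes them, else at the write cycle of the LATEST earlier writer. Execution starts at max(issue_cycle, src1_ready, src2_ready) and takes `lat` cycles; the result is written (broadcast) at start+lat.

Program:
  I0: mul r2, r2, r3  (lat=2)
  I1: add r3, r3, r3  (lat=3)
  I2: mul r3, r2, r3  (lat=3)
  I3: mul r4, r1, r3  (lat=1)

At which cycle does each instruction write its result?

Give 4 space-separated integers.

I0 mul r2: issue@1 deps=(None,None) exec_start@1 write@3
I1 add r3: issue@2 deps=(None,None) exec_start@2 write@5
I2 mul r3: issue@3 deps=(0,1) exec_start@5 write@8
I3 mul r4: issue@4 deps=(None,2) exec_start@8 write@9

Answer: 3 5 8 9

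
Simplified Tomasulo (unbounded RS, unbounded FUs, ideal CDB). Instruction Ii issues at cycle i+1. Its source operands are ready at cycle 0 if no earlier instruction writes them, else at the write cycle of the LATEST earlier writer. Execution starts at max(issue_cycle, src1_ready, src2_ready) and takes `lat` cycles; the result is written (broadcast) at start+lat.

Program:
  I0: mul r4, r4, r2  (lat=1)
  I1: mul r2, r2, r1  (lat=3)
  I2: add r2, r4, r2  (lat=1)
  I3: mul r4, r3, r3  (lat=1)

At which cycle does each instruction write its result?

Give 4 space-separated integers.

Answer: 2 5 6 5

Derivation:
I0 mul r4: issue@1 deps=(None,None) exec_start@1 write@2
I1 mul r2: issue@2 deps=(None,None) exec_start@2 write@5
I2 add r2: issue@3 deps=(0,1) exec_start@5 write@6
I3 mul r4: issue@4 deps=(None,None) exec_start@4 write@5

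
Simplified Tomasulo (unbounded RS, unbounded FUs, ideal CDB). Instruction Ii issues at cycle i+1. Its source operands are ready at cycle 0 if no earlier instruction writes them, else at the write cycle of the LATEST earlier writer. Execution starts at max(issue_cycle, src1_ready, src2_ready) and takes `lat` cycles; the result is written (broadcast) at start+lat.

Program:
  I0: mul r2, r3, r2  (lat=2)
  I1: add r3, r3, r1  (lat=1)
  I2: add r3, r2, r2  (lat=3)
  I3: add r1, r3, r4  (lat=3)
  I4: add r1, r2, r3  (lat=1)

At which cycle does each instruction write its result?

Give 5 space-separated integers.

Answer: 3 3 6 9 7

Derivation:
I0 mul r2: issue@1 deps=(None,None) exec_start@1 write@3
I1 add r3: issue@2 deps=(None,None) exec_start@2 write@3
I2 add r3: issue@3 deps=(0,0) exec_start@3 write@6
I3 add r1: issue@4 deps=(2,None) exec_start@6 write@9
I4 add r1: issue@5 deps=(0,2) exec_start@6 write@7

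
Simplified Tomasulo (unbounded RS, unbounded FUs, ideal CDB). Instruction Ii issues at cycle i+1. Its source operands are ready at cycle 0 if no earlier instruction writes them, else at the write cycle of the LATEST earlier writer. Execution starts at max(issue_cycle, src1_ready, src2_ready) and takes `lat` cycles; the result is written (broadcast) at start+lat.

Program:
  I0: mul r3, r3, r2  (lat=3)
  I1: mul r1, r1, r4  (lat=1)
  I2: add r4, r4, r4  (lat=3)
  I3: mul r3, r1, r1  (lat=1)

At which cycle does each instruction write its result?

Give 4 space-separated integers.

Answer: 4 3 6 5

Derivation:
I0 mul r3: issue@1 deps=(None,None) exec_start@1 write@4
I1 mul r1: issue@2 deps=(None,None) exec_start@2 write@3
I2 add r4: issue@3 deps=(None,None) exec_start@3 write@6
I3 mul r3: issue@4 deps=(1,1) exec_start@4 write@5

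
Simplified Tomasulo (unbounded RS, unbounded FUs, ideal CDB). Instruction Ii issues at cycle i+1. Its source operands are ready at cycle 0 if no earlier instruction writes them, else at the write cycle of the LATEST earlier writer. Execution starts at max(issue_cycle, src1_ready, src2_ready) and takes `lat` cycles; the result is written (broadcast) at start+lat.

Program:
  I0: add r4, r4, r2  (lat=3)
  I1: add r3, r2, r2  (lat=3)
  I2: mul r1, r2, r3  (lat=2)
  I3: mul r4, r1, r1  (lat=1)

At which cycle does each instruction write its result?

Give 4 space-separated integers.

I0 add r4: issue@1 deps=(None,None) exec_start@1 write@4
I1 add r3: issue@2 deps=(None,None) exec_start@2 write@5
I2 mul r1: issue@3 deps=(None,1) exec_start@5 write@7
I3 mul r4: issue@4 deps=(2,2) exec_start@7 write@8

Answer: 4 5 7 8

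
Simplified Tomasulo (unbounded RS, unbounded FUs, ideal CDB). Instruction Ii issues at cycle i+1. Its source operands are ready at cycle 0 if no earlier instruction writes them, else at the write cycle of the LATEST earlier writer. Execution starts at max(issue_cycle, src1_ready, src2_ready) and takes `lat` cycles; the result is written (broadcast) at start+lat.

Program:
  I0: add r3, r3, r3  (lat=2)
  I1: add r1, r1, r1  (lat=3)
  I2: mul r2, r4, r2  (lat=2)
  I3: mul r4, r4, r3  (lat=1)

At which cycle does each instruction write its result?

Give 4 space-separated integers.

Answer: 3 5 5 5

Derivation:
I0 add r3: issue@1 deps=(None,None) exec_start@1 write@3
I1 add r1: issue@2 deps=(None,None) exec_start@2 write@5
I2 mul r2: issue@3 deps=(None,None) exec_start@3 write@5
I3 mul r4: issue@4 deps=(None,0) exec_start@4 write@5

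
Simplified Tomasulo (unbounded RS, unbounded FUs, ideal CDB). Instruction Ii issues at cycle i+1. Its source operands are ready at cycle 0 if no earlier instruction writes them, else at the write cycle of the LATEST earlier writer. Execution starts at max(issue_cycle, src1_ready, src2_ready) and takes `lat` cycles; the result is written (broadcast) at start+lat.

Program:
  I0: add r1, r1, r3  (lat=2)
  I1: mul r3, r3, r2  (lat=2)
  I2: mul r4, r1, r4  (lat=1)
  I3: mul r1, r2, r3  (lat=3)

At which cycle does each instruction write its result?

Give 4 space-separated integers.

Answer: 3 4 4 7

Derivation:
I0 add r1: issue@1 deps=(None,None) exec_start@1 write@3
I1 mul r3: issue@2 deps=(None,None) exec_start@2 write@4
I2 mul r4: issue@3 deps=(0,None) exec_start@3 write@4
I3 mul r1: issue@4 deps=(None,1) exec_start@4 write@7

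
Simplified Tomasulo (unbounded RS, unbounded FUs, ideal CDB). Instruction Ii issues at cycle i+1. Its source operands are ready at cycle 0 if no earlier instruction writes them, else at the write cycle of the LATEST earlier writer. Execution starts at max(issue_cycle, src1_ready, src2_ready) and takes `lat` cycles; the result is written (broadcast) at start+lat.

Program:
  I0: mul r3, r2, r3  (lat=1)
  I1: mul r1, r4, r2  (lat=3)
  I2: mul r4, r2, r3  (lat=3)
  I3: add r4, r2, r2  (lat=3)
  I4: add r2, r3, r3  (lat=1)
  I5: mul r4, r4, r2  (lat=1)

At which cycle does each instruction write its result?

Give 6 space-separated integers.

I0 mul r3: issue@1 deps=(None,None) exec_start@1 write@2
I1 mul r1: issue@2 deps=(None,None) exec_start@2 write@5
I2 mul r4: issue@3 deps=(None,0) exec_start@3 write@6
I3 add r4: issue@4 deps=(None,None) exec_start@4 write@7
I4 add r2: issue@5 deps=(0,0) exec_start@5 write@6
I5 mul r4: issue@6 deps=(3,4) exec_start@7 write@8

Answer: 2 5 6 7 6 8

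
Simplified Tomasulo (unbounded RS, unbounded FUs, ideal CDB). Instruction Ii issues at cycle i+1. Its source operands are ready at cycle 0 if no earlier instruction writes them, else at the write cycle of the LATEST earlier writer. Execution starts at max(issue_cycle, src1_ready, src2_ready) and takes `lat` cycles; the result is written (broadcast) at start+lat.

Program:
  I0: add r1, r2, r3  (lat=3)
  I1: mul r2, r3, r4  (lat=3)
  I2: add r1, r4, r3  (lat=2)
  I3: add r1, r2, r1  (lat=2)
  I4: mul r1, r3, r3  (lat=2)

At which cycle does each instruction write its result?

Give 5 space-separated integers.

I0 add r1: issue@1 deps=(None,None) exec_start@1 write@4
I1 mul r2: issue@2 deps=(None,None) exec_start@2 write@5
I2 add r1: issue@3 deps=(None,None) exec_start@3 write@5
I3 add r1: issue@4 deps=(1,2) exec_start@5 write@7
I4 mul r1: issue@5 deps=(None,None) exec_start@5 write@7

Answer: 4 5 5 7 7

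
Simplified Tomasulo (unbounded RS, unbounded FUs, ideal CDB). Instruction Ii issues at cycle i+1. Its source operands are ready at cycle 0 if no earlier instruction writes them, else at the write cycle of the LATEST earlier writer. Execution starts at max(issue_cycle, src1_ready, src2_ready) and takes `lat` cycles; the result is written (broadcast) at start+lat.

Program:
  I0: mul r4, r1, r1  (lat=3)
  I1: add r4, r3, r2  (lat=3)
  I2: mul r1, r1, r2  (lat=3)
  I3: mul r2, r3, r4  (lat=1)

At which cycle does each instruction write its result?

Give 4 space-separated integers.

I0 mul r4: issue@1 deps=(None,None) exec_start@1 write@4
I1 add r4: issue@2 deps=(None,None) exec_start@2 write@5
I2 mul r1: issue@3 deps=(None,None) exec_start@3 write@6
I3 mul r2: issue@4 deps=(None,1) exec_start@5 write@6

Answer: 4 5 6 6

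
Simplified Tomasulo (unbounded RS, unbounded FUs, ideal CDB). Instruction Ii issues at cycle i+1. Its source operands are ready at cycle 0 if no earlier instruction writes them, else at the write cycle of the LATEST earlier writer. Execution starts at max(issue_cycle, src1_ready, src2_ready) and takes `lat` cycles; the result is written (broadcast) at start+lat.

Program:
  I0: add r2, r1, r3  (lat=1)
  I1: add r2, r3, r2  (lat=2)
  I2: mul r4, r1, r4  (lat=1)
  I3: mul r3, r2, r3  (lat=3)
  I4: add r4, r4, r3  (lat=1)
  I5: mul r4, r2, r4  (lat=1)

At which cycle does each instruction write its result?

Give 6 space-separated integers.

Answer: 2 4 4 7 8 9

Derivation:
I0 add r2: issue@1 deps=(None,None) exec_start@1 write@2
I1 add r2: issue@2 deps=(None,0) exec_start@2 write@4
I2 mul r4: issue@3 deps=(None,None) exec_start@3 write@4
I3 mul r3: issue@4 deps=(1,None) exec_start@4 write@7
I4 add r4: issue@5 deps=(2,3) exec_start@7 write@8
I5 mul r4: issue@6 deps=(1,4) exec_start@8 write@9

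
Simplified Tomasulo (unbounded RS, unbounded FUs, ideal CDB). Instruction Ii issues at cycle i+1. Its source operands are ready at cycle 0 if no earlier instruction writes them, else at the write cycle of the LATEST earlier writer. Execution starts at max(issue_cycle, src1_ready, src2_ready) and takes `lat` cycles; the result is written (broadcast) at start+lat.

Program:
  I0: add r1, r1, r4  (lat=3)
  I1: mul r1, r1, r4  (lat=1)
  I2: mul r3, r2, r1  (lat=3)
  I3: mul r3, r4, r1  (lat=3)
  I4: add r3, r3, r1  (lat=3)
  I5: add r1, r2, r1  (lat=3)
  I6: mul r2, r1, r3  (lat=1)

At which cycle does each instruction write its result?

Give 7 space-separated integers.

I0 add r1: issue@1 deps=(None,None) exec_start@1 write@4
I1 mul r1: issue@2 deps=(0,None) exec_start@4 write@5
I2 mul r3: issue@3 deps=(None,1) exec_start@5 write@8
I3 mul r3: issue@4 deps=(None,1) exec_start@5 write@8
I4 add r3: issue@5 deps=(3,1) exec_start@8 write@11
I5 add r1: issue@6 deps=(None,1) exec_start@6 write@9
I6 mul r2: issue@7 deps=(5,4) exec_start@11 write@12

Answer: 4 5 8 8 11 9 12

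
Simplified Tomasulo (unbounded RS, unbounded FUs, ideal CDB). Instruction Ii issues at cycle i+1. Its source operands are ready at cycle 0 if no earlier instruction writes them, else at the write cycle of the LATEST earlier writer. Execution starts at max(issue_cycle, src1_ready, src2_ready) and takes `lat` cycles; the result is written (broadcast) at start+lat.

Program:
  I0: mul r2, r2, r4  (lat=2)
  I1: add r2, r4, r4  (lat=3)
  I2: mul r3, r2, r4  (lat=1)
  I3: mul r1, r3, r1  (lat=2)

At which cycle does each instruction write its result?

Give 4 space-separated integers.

I0 mul r2: issue@1 deps=(None,None) exec_start@1 write@3
I1 add r2: issue@2 deps=(None,None) exec_start@2 write@5
I2 mul r3: issue@3 deps=(1,None) exec_start@5 write@6
I3 mul r1: issue@4 deps=(2,None) exec_start@6 write@8

Answer: 3 5 6 8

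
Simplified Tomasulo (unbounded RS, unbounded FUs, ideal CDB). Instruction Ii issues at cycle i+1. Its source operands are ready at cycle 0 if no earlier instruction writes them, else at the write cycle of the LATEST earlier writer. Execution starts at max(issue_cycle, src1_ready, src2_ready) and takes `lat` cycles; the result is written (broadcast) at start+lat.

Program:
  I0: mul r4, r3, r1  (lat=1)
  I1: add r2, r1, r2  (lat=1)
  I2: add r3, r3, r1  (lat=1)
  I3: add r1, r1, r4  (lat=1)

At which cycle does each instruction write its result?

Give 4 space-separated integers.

Answer: 2 3 4 5

Derivation:
I0 mul r4: issue@1 deps=(None,None) exec_start@1 write@2
I1 add r2: issue@2 deps=(None,None) exec_start@2 write@3
I2 add r3: issue@3 deps=(None,None) exec_start@3 write@4
I3 add r1: issue@4 deps=(None,0) exec_start@4 write@5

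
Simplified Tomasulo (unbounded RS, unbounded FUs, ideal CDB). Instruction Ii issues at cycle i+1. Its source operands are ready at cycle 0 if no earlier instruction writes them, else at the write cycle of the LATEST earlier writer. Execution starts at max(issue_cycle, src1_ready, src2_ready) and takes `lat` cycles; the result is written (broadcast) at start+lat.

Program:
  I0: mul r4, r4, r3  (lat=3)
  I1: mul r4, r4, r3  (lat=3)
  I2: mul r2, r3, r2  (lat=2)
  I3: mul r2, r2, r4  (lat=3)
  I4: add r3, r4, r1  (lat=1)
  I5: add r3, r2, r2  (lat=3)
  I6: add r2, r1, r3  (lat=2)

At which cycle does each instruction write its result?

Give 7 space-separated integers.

I0 mul r4: issue@1 deps=(None,None) exec_start@1 write@4
I1 mul r4: issue@2 deps=(0,None) exec_start@4 write@7
I2 mul r2: issue@3 deps=(None,None) exec_start@3 write@5
I3 mul r2: issue@4 deps=(2,1) exec_start@7 write@10
I4 add r3: issue@5 deps=(1,None) exec_start@7 write@8
I5 add r3: issue@6 deps=(3,3) exec_start@10 write@13
I6 add r2: issue@7 deps=(None,5) exec_start@13 write@15

Answer: 4 7 5 10 8 13 15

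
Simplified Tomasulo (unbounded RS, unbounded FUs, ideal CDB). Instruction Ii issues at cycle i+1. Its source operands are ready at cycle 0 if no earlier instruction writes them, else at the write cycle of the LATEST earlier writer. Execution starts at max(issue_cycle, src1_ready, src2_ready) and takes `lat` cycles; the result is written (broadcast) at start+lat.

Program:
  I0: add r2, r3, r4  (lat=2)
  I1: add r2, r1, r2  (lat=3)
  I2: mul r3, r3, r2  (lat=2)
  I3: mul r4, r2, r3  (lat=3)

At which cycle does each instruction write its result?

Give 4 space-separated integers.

Answer: 3 6 8 11

Derivation:
I0 add r2: issue@1 deps=(None,None) exec_start@1 write@3
I1 add r2: issue@2 deps=(None,0) exec_start@3 write@6
I2 mul r3: issue@3 deps=(None,1) exec_start@6 write@8
I3 mul r4: issue@4 deps=(1,2) exec_start@8 write@11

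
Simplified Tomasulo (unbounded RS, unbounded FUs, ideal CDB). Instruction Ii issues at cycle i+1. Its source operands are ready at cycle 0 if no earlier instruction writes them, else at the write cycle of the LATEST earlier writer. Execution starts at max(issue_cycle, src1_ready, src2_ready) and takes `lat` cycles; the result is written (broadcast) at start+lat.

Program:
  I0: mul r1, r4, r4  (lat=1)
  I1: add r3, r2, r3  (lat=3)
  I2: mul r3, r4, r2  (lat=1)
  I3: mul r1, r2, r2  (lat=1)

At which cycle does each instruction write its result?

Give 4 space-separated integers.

I0 mul r1: issue@1 deps=(None,None) exec_start@1 write@2
I1 add r3: issue@2 deps=(None,None) exec_start@2 write@5
I2 mul r3: issue@3 deps=(None,None) exec_start@3 write@4
I3 mul r1: issue@4 deps=(None,None) exec_start@4 write@5

Answer: 2 5 4 5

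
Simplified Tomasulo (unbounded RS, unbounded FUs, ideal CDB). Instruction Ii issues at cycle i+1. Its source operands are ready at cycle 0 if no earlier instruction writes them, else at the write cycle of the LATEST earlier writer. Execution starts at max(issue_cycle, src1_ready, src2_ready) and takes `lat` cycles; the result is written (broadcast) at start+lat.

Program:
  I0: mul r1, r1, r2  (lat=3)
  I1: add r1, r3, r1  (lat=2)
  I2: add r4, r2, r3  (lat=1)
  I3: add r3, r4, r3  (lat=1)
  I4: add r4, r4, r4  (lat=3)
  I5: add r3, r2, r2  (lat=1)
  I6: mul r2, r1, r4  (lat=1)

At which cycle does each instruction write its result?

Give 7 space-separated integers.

I0 mul r1: issue@1 deps=(None,None) exec_start@1 write@4
I1 add r1: issue@2 deps=(None,0) exec_start@4 write@6
I2 add r4: issue@3 deps=(None,None) exec_start@3 write@4
I3 add r3: issue@4 deps=(2,None) exec_start@4 write@5
I4 add r4: issue@5 deps=(2,2) exec_start@5 write@8
I5 add r3: issue@6 deps=(None,None) exec_start@6 write@7
I6 mul r2: issue@7 deps=(1,4) exec_start@8 write@9

Answer: 4 6 4 5 8 7 9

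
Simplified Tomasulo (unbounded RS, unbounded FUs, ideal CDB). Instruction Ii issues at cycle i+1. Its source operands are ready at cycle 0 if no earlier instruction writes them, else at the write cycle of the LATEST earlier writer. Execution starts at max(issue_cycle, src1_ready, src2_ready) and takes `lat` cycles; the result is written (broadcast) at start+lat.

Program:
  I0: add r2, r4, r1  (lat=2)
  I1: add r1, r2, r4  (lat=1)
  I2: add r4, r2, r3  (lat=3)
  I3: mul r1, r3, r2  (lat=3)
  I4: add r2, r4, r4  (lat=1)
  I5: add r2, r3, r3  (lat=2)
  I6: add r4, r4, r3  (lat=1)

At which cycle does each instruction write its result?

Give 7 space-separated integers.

Answer: 3 4 6 7 7 8 8

Derivation:
I0 add r2: issue@1 deps=(None,None) exec_start@1 write@3
I1 add r1: issue@2 deps=(0,None) exec_start@3 write@4
I2 add r4: issue@3 deps=(0,None) exec_start@3 write@6
I3 mul r1: issue@4 deps=(None,0) exec_start@4 write@7
I4 add r2: issue@5 deps=(2,2) exec_start@6 write@7
I5 add r2: issue@6 deps=(None,None) exec_start@6 write@8
I6 add r4: issue@7 deps=(2,None) exec_start@7 write@8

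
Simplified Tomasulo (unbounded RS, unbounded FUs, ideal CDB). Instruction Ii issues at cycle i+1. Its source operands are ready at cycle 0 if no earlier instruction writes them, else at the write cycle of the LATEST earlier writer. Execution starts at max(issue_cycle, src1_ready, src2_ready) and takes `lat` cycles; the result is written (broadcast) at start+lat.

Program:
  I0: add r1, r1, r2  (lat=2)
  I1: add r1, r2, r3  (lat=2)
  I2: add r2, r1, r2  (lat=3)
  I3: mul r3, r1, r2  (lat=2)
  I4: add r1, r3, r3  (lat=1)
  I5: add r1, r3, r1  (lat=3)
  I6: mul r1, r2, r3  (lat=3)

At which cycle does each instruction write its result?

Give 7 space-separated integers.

I0 add r1: issue@1 deps=(None,None) exec_start@1 write@3
I1 add r1: issue@2 deps=(None,None) exec_start@2 write@4
I2 add r2: issue@3 deps=(1,None) exec_start@4 write@7
I3 mul r3: issue@4 deps=(1,2) exec_start@7 write@9
I4 add r1: issue@5 deps=(3,3) exec_start@9 write@10
I5 add r1: issue@6 deps=(3,4) exec_start@10 write@13
I6 mul r1: issue@7 deps=(2,3) exec_start@9 write@12

Answer: 3 4 7 9 10 13 12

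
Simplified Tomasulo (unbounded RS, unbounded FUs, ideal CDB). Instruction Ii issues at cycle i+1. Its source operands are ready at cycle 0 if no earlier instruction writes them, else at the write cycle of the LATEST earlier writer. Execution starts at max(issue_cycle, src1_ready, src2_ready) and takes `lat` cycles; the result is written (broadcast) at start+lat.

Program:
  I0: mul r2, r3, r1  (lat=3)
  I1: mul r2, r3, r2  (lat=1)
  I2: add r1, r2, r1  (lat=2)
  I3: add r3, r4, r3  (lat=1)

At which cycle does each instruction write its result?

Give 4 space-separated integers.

Answer: 4 5 7 5

Derivation:
I0 mul r2: issue@1 deps=(None,None) exec_start@1 write@4
I1 mul r2: issue@2 deps=(None,0) exec_start@4 write@5
I2 add r1: issue@3 deps=(1,None) exec_start@5 write@7
I3 add r3: issue@4 deps=(None,None) exec_start@4 write@5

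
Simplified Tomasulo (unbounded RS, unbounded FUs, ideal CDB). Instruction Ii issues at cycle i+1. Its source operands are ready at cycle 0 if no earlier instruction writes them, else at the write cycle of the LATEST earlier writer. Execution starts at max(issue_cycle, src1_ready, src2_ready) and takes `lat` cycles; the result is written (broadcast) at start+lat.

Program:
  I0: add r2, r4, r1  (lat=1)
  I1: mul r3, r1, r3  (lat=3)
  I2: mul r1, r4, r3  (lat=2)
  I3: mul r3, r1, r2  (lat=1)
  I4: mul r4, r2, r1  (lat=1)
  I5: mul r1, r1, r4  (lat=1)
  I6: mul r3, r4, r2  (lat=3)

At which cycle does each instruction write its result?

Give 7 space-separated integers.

Answer: 2 5 7 8 8 9 11

Derivation:
I0 add r2: issue@1 deps=(None,None) exec_start@1 write@2
I1 mul r3: issue@2 deps=(None,None) exec_start@2 write@5
I2 mul r1: issue@3 deps=(None,1) exec_start@5 write@7
I3 mul r3: issue@4 deps=(2,0) exec_start@7 write@8
I4 mul r4: issue@5 deps=(0,2) exec_start@7 write@8
I5 mul r1: issue@6 deps=(2,4) exec_start@8 write@9
I6 mul r3: issue@7 deps=(4,0) exec_start@8 write@11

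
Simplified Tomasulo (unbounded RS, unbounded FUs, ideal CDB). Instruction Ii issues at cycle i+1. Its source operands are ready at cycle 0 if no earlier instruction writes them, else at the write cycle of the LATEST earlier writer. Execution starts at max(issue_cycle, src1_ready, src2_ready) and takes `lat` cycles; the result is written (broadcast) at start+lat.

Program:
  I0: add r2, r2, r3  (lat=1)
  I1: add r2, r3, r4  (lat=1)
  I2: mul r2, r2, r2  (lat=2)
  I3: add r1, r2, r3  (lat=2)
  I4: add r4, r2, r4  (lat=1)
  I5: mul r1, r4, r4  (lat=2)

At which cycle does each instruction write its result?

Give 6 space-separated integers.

Answer: 2 3 5 7 6 8

Derivation:
I0 add r2: issue@1 deps=(None,None) exec_start@1 write@2
I1 add r2: issue@2 deps=(None,None) exec_start@2 write@3
I2 mul r2: issue@3 deps=(1,1) exec_start@3 write@5
I3 add r1: issue@4 deps=(2,None) exec_start@5 write@7
I4 add r4: issue@5 deps=(2,None) exec_start@5 write@6
I5 mul r1: issue@6 deps=(4,4) exec_start@6 write@8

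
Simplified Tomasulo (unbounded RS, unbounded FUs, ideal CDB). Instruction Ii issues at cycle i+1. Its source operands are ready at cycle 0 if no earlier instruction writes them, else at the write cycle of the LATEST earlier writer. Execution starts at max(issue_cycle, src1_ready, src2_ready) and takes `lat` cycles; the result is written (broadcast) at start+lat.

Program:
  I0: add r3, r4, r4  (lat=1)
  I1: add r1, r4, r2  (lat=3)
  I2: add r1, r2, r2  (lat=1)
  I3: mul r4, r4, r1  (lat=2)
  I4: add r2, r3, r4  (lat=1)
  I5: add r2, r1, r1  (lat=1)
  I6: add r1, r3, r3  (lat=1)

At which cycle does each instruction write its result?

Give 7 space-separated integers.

I0 add r3: issue@1 deps=(None,None) exec_start@1 write@2
I1 add r1: issue@2 deps=(None,None) exec_start@2 write@5
I2 add r1: issue@3 deps=(None,None) exec_start@3 write@4
I3 mul r4: issue@4 deps=(None,2) exec_start@4 write@6
I4 add r2: issue@5 deps=(0,3) exec_start@6 write@7
I5 add r2: issue@6 deps=(2,2) exec_start@6 write@7
I6 add r1: issue@7 deps=(0,0) exec_start@7 write@8

Answer: 2 5 4 6 7 7 8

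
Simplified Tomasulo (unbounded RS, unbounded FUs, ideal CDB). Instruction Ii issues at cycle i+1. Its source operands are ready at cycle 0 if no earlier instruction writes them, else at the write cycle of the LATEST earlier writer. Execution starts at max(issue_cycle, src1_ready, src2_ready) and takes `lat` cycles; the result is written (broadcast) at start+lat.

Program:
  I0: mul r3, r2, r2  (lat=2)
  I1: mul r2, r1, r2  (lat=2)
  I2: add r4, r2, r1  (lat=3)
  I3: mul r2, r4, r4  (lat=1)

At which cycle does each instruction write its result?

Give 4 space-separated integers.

Answer: 3 4 7 8

Derivation:
I0 mul r3: issue@1 deps=(None,None) exec_start@1 write@3
I1 mul r2: issue@2 deps=(None,None) exec_start@2 write@4
I2 add r4: issue@3 deps=(1,None) exec_start@4 write@7
I3 mul r2: issue@4 deps=(2,2) exec_start@7 write@8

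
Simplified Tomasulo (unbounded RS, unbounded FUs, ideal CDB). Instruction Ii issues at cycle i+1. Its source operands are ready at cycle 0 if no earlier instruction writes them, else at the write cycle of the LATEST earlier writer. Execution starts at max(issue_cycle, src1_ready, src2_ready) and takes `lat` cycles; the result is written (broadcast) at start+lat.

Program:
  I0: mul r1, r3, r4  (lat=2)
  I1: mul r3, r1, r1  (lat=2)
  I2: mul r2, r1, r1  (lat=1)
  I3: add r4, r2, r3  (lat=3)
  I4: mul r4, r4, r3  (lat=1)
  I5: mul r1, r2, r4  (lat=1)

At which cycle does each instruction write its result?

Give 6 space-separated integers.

Answer: 3 5 4 8 9 10

Derivation:
I0 mul r1: issue@1 deps=(None,None) exec_start@1 write@3
I1 mul r3: issue@2 deps=(0,0) exec_start@3 write@5
I2 mul r2: issue@3 deps=(0,0) exec_start@3 write@4
I3 add r4: issue@4 deps=(2,1) exec_start@5 write@8
I4 mul r4: issue@5 deps=(3,1) exec_start@8 write@9
I5 mul r1: issue@6 deps=(2,4) exec_start@9 write@10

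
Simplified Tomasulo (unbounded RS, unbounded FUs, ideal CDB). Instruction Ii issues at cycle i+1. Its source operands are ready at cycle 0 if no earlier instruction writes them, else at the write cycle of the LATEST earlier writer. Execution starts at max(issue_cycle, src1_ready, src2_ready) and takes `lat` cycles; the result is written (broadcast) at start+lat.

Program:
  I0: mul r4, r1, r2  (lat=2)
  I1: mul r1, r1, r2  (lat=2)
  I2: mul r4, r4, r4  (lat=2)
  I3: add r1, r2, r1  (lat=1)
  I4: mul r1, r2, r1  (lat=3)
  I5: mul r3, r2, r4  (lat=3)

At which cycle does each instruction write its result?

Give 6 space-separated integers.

I0 mul r4: issue@1 deps=(None,None) exec_start@1 write@3
I1 mul r1: issue@2 deps=(None,None) exec_start@2 write@4
I2 mul r4: issue@3 deps=(0,0) exec_start@3 write@5
I3 add r1: issue@4 deps=(None,1) exec_start@4 write@5
I4 mul r1: issue@5 deps=(None,3) exec_start@5 write@8
I5 mul r3: issue@6 deps=(None,2) exec_start@6 write@9

Answer: 3 4 5 5 8 9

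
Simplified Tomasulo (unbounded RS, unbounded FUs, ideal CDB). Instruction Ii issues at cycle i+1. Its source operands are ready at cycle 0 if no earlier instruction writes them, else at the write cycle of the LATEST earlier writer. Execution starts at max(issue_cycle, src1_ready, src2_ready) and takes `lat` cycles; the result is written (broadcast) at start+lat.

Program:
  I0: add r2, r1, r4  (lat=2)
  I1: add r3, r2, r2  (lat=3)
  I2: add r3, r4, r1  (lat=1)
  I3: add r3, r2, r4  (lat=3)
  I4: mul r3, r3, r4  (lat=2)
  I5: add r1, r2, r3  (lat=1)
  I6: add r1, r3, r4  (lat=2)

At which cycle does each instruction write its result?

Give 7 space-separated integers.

I0 add r2: issue@1 deps=(None,None) exec_start@1 write@3
I1 add r3: issue@2 deps=(0,0) exec_start@3 write@6
I2 add r3: issue@3 deps=(None,None) exec_start@3 write@4
I3 add r3: issue@4 deps=(0,None) exec_start@4 write@7
I4 mul r3: issue@5 deps=(3,None) exec_start@7 write@9
I5 add r1: issue@6 deps=(0,4) exec_start@9 write@10
I6 add r1: issue@7 deps=(4,None) exec_start@9 write@11

Answer: 3 6 4 7 9 10 11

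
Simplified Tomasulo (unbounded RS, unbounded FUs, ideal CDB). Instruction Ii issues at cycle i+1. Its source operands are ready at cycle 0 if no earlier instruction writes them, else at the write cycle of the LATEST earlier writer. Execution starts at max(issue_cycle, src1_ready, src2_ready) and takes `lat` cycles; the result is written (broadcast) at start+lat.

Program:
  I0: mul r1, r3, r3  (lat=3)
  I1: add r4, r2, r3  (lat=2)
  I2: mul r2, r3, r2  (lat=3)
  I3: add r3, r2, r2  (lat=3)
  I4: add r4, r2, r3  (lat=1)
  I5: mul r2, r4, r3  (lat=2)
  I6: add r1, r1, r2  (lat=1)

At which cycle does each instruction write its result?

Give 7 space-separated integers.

I0 mul r1: issue@1 deps=(None,None) exec_start@1 write@4
I1 add r4: issue@2 deps=(None,None) exec_start@2 write@4
I2 mul r2: issue@3 deps=(None,None) exec_start@3 write@6
I3 add r3: issue@4 deps=(2,2) exec_start@6 write@9
I4 add r4: issue@5 deps=(2,3) exec_start@9 write@10
I5 mul r2: issue@6 deps=(4,3) exec_start@10 write@12
I6 add r1: issue@7 deps=(0,5) exec_start@12 write@13

Answer: 4 4 6 9 10 12 13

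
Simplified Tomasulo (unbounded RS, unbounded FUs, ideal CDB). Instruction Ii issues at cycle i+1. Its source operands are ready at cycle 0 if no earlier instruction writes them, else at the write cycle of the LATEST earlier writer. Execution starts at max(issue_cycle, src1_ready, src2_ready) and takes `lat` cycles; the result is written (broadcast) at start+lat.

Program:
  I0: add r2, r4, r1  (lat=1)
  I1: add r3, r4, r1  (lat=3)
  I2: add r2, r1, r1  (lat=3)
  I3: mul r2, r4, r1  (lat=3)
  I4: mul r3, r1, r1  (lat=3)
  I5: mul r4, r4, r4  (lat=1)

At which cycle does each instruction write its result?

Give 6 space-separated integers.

I0 add r2: issue@1 deps=(None,None) exec_start@1 write@2
I1 add r3: issue@2 deps=(None,None) exec_start@2 write@5
I2 add r2: issue@3 deps=(None,None) exec_start@3 write@6
I3 mul r2: issue@4 deps=(None,None) exec_start@4 write@7
I4 mul r3: issue@5 deps=(None,None) exec_start@5 write@8
I5 mul r4: issue@6 deps=(None,None) exec_start@6 write@7

Answer: 2 5 6 7 8 7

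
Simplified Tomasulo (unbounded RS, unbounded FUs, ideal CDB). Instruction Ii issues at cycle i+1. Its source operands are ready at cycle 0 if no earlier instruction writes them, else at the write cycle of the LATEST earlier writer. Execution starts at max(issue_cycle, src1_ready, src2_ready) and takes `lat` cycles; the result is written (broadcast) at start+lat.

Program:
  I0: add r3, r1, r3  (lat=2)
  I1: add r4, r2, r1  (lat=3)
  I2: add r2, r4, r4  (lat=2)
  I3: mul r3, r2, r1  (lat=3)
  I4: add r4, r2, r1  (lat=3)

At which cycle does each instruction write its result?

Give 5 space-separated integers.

Answer: 3 5 7 10 10

Derivation:
I0 add r3: issue@1 deps=(None,None) exec_start@1 write@3
I1 add r4: issue@2 deps=(None,None) exec_start@2 write@5
I2 add r2: issue@3 deps=(1,1) exec_start@5 write@7
I3 mul r3: issue@4 deps=(2,None) exec_start@7 write@10
I4 add r4: issue@5 deps=(2,None) exec_start@7 write@10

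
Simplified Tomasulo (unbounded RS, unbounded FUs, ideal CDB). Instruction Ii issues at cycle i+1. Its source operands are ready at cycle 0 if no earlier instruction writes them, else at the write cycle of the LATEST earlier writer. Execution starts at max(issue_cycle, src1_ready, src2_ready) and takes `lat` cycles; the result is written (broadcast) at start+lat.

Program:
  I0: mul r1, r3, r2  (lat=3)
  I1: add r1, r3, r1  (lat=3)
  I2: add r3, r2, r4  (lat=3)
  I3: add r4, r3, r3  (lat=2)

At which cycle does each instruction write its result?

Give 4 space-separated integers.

I0 mul r1: issue@1 deps=(None,None) exec_start@1 write@4
I1 add r1: issue@2 deps=(None,0) exec_start@4 write@7
I2 add r3: issue@3 deps=(None,None) exec_start@3 write@6
I3 add r4: issue@4 deps=(2,2) exec_start@6 write@8

Answer: 4 7 6 8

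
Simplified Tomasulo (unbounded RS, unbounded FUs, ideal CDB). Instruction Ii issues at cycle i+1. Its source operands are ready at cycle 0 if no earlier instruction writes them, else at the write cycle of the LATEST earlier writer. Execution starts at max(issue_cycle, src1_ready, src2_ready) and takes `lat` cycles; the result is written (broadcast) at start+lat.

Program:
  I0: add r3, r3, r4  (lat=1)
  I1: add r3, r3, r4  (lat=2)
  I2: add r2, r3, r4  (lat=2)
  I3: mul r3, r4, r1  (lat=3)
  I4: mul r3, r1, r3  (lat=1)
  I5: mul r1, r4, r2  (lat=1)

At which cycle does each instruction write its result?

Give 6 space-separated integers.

I0 add r3: issue@1 deps=(None,None) exec_start@1 write@2
I1 add r3: issue@2 deps=(0,None) exec_start@2 write@4
I2 add r2: issue@3 deps=(1,None) exec_start@4 write@6
I3 mul r3: issue@4 deps=(None,None) exec_start@4 write@7
I4 mul r3: issue@5 deps=(None,3) exec_start@7 write@8
I5 mul r1: issue@6 deps=(None,2) exec_start@6 write@7

Answer: 2 4 6 7 8 7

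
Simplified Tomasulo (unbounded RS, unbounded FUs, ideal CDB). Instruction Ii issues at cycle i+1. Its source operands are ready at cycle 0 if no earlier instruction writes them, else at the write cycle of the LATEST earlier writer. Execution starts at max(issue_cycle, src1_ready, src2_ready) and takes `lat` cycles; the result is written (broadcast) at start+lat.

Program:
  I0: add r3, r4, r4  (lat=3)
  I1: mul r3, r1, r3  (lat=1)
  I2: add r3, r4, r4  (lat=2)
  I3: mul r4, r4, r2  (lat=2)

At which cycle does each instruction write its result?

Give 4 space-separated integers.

Answer: 4 5 5 6

Derivation:
I0 add r3: issue@1 deps=(None,None) exec_start@1 write@4
I1 mul r3: issue@2 deps=(None,0) exec_start@4 write@5
I2 add r3: issue@3 deps=(None,None) exec_start@3 write@5
I3 mul r4: issue@4 deps=(None,None) exec_start@4 write@6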